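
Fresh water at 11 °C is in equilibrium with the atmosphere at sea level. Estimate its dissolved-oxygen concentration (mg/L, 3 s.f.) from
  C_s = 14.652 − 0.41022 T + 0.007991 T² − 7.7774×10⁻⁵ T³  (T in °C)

C_s ≈ 11.0 mg/L

C_s = 14.652 − 0.41022×11 + 0.007991×11² − 7.7774×10⁻⁵×11³ = 11.00 mg/L.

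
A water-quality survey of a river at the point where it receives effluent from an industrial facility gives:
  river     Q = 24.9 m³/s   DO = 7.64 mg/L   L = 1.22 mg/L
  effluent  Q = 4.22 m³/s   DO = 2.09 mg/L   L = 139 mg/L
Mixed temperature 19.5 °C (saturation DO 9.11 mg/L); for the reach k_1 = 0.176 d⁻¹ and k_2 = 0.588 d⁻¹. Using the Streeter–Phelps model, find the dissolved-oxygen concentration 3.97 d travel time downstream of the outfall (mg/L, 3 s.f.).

DO ≈ 5.27 mg/L

Mixed DO = (24.9×7.64 + 4.22×2.09)/(24.9+4.22) = 199.1/29.12 = 6.836 mg/L.
Mixed L₀ = (24.9×1.22 + 4.22×139)/(29.12) = 617.0/29.12 = 21.19 mg/L.
Initial deficit D₀ = C_s − DO₀ = 9.11 − 6.836 = 2.274 mg/L.
D(3.97) = [0.176×21.19/(0.588−0.176)](e^(−0.176×3.97) − e^(−0.588×3.97)) + 2.274 e^(−0.588×3.97)
= 9.051 × (0.4972 − 0.09687) + 2.274 × 0.09687 = 3.844 mg/L.
DO = 9.11 − 3.844 = 5.266 mg/L.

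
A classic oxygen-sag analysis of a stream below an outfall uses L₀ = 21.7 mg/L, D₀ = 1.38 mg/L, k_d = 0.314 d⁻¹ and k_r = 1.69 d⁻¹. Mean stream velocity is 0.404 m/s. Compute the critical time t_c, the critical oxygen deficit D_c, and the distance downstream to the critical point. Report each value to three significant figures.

t_c ≈ 0.986 d; D_c ≈ 2.96 mg/L; x_c ≈ 34.4 km

t_c = [1/(k_r−k_d)] ln[(k_r/k_d)(1 − D₀(k_r−k_d)/(k_d L₀))]
= [1/(1.69−0.314)] ln[(1.69/0.314)(1 − 1.38×1.376/(0.314×21.7))]
= (1/1.376) ln[5.382 × 0.7213] = 0.7267 × ln(3.882) = 0.7267 × 1.356 = 0.9858 d.
L(t_c) = L₀ e^(−k_d t_c) = 21.7 × 0.7338 = 15.92 mg/L, and at the critical point k_r D_c = k_d L, so D_c = (0.314/1.69) × 15.92 = 2.959 mg/L.
x_c = v t_c = 0.404 m/s × 0.9858 d × 86400 s/d = 34410 m ≈ 34.4 km.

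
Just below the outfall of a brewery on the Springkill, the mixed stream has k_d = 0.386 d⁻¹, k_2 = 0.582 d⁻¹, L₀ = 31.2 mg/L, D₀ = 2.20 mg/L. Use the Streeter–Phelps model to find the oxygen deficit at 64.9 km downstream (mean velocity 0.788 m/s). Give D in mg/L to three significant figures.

D ≈ 8.51 mg/L

Travel time t = x/v = 64.9 km / (0.788 m/s) = 64900 m / 0.788 m/s = 82360 s = 0.9532 d.
k_d L₀/(k_2−k_d) = 0.386×31.2/(0.582−0.386) = 12.04/0.1960 = 61.44 mg/L.
e^(−k_d t) = e^(−0.386×0.9532) = 0.6921; e^(−k_2 t) = e^(−0.582×0.9532) = 0.5742.
D = 61.44 × (0.6921 − 0.5742) + 2.20 × 0.5742 = 7.248 + 1.263 = 8.511 mg/L.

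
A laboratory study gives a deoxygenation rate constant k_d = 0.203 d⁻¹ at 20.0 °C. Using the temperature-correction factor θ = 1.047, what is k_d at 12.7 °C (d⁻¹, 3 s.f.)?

k_d(T₂) = k_d(T₁) · θ^(T₂−T₁) = 0.203 × 1.047^(12.7−20.0)
= 0.203 × 1.047^-7.30 = 0.203 × 0.7151 = 0.1452 d⁻¹.

k_d ≈ 0.145 d⁻¹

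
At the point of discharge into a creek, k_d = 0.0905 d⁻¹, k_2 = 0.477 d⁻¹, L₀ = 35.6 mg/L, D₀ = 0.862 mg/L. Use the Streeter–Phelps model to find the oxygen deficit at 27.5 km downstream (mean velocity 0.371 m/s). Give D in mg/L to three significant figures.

Travel time t = x/v = 27.5 km / (0.371 m/s) = 27500 m / 0.371 m/s = 74120 s = 0.8579 d.
k_d L₀/(k_2−k_d) = 0.0905×35.6/(0.477−0.0905) = 3.222/0.3865 = 8.336 mg/L.
e^(−k_d t) = e^(−0.0905×0.8579) = 0.9253; e^(−k_2 t) = e^(−0.477×0.8579) = 0.6642.
D = 8.336 × (0.9253 − 0.6642) + 0.862 × 0.6642 = 2.177 + 0.5725 = 2.749 mg/L.

D ≈ 2.75 mg/L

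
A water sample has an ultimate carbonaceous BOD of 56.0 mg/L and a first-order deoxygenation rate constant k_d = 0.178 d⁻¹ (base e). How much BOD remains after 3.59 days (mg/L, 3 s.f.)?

L ≈ 29.6 mg/L

L_t = L₀ e^(−k_d t) = 56.0 × e^(−0.178×3.59) = 56.0 × 0.5278 = 29.56 mg/L.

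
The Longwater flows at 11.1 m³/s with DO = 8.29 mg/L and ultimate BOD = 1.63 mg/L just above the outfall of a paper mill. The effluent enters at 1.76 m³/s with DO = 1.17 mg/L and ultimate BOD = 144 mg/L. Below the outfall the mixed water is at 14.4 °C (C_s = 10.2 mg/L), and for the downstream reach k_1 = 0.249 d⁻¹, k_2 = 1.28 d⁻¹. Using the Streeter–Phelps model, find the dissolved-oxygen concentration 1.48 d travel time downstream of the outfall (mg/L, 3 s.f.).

Mixed DO = (11.1×8.29 + 1.76×1.17)/(11.1+1.76) = 94.08/12.86 = 7.316 mg/L.
Mixed L₀ = (11.1×1.63 + 1.76×144)/(12.86) = 271.5/12.86 = 21.11 mg/L.
Initial deficit D₀ = C_s − DO₀ = 10.2 − 7.316 = 2.884 mg/L.
D(1.48) = [0.249×21.11/(1.28−0.249)](e^(−0.249×1.48) − e^(−1.28×1.48)) + 2.884 e^(−1.28×1.48)
= 5.099 × (0.6918 − 0.1504) + 2.884 × 0.1504 = 3.194 mg/L.
DO = 10.2 − 3.194 = 7.006 mg/L.

DO ≈ 7.01 mg/L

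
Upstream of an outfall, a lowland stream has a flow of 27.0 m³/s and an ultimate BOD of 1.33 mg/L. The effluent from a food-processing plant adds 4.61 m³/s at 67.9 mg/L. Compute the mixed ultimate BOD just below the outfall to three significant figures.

11.0 mg/L

Flow-weighted mixing: C = (Q_r C_r + Q_w C_w)/(Q_r + Q_w)
= (27.0×1.33 + 4.61×67.9)/(27.0 + 4.61) = 348.9/31.61 = 11.04 mg/L.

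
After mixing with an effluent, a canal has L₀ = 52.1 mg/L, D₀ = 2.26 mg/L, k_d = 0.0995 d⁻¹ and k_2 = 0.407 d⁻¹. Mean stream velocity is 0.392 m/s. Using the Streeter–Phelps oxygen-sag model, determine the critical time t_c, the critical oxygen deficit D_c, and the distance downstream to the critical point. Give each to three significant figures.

At the critical point dD/dt = 0, so k_d L₀ e^(−k_d t) = k_2 D. Substituting D(t) from the Streeter–Phelps equation and solving for t gives
t_c = ln[(k_2/k_d)(1 − D₀(k_2−k_d)/(k_d L₀))] / (k_2−k_d).
Here k_2−k_d = 0.3075 d⁻¹ and 1 − D₀(k_2−k_d)/(k_d L₀) = 1 − 2.26×0.3075/(0.0995×52.1) = 0.8659, so
t_c = ln(4.090 × 0.8659) / 0.3075 = 1.265 / 0.3075 = 4.113 d.
L(t_c) = L₀ e^(−k_d t_c) = 52.1 × 0.6642 = 34.60 mg/L, and at the critical point k_2 D_c = k_d L, so D_c = (0.0995/0.407) × 34.60 = 8.459 mg/L.
x_c = v t_c = 0.392 m/s × 4.113 d × 86400 s/d = 139300 m ≈ 139 km.

t_c ≈ 4.11 d; D_c ≈ 8.46 mg/L; x_c ≈ 139 km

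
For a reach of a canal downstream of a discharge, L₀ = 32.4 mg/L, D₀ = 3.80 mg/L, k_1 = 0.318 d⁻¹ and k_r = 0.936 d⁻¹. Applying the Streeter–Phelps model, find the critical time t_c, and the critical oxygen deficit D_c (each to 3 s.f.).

t_c ≈ 1.33 d; D_c ≈ 7.22 mg/L

t_c = [1/(k_r−k_1)] ln[(k_r/k_1)(1 − D₀(k_r−k_1)/(k_1 L₀))]
= [1/(0.936−0.318)] ln[(0.936/0.318)(1 − 3.80×0.6180/(0.318×32.4))]
= (1/0.6180) ln[2.943 × 0.7721] = 1.618 × ln(2.273) = 1.618 × 0.8209 = 1.328 d.
D_c = (k_1/k_r) L₀ e^(−k_1 t_c) = (0.318/0.936) × 32.4 × e^(−0.318×1.328) = 0.3397 × 32.4 × 0.6555 = 7.215 mg/L.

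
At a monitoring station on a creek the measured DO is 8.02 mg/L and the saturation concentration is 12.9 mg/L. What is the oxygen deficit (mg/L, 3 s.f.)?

D = C_s − C = 12.9 − 8.02 = 4.88 mg/L.

D ≈ 4.88 mg/L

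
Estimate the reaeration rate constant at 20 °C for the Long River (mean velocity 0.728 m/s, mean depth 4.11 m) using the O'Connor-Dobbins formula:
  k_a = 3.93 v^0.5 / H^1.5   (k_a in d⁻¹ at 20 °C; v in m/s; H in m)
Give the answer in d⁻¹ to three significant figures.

k_a ≈ 0.402 d⁻¹

k_a = 3.93 × 0.728^0.5 / 4.11^1.5 = 3.93 × 0.8532 / 8.332 = 0.4024 d⁻¹.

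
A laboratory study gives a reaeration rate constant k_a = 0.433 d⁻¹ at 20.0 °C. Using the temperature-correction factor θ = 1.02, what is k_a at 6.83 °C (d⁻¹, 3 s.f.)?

k_a(T₂) = k_a(T₁) · θ^(T₂−T₁) = 0.433 × 1.02^(6.83−20.0)
= 0.433 × 1.02^-13.2 = 0.433 × 0.7704 = 0.3336 d⁻¹.

k_a ≈ 0.334 d⁻¹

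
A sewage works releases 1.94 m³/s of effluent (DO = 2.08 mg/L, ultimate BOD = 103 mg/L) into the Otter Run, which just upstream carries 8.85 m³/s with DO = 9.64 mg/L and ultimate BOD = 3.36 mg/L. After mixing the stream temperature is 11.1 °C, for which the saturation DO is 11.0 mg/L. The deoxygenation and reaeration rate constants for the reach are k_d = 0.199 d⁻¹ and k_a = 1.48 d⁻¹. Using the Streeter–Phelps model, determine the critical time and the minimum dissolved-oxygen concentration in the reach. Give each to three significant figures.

t_c ≈ 0.216 d; minimum DO ≈ 8.26 mg/L

Mixed DO = (8.85×9.64 + 1.94×2.08)/(8.85+1.94) = 89.35/10.79 = 8.281 mg/L.
Mixed L₀ = (8.85×3.36 + 1.94×103)/(10.79) = 229.6/10.79 = 21.27 mg/L.
Initial deficit D₀ = C_s − DO₀ = 11.0 − 8.281 = 2.719 mg/L.
t_c = (1/1.281) ln[(1.48/0.199)(1 − 2.719×1.281/(0.199×21.27))] = 0.7806 × ln(1.318) = 0.2156 d.
D_c = (0.199/1.48) × 21.27 × e^(−0.199×0.2156) = 0.1345 × 21.27 × 0.9580 = 2.740 mg/L.
Minimum DO = 11.0 − 2.740 = 8.260 mg/L.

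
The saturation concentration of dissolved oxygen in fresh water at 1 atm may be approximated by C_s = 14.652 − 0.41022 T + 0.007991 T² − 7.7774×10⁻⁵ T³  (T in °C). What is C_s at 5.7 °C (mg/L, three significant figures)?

C_s ≈ 12.6 mg/L

C_s = 14.652 − 0.41022×5.7 + 0.007991×5.7² − 7.7774×10⁻⁵×5.7³ = 12.56 mg/L.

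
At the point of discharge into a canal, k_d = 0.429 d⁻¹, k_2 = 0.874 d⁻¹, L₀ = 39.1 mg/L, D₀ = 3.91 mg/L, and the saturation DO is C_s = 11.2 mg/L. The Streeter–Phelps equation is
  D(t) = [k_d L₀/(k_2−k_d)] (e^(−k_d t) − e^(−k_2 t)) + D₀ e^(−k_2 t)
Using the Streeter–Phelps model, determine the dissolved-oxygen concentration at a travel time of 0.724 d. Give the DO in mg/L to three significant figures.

k_d L₀/(k_2−k_d) = 0.429×39.1/(0.874−0.429) = 16.77/0.4450 = 37.69 mg/L.
e^(−k_d t) = e^(−0.429×0.7240) = 0.7330; e^(−k_2 t) = e^(−0.874×0.7240) = 0.5311.
D = 37.69 × (0.7330 − 0.5311) + 3.91 × 0.5311 = 7.610 + 2.077 = 9.687 mg/L.
DO = C_s − D = 11.2 − 9.687 = 1.513 mg/L.

DO ≈ 1.51 mg/L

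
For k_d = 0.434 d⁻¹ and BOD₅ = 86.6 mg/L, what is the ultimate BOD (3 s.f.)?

BOD₅ = L₀(1 − e^(−5k_d)) ⇒ L₀ = BOD₅ / (1 − e^(−5×0.434))
= 86.6 / (1 − 0.1142) = 86.6 / 0.8858 = 97.76 mg/L.

L₀ ≈ 97.8 mg/L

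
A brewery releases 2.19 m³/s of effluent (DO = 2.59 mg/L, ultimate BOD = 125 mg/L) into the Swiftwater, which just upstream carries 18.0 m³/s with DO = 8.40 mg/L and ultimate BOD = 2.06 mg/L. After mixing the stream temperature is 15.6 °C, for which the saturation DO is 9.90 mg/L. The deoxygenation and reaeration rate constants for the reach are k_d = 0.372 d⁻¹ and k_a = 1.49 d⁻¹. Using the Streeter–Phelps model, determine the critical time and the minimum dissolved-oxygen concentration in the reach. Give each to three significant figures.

t_c ≈ 0.760 d; minimum DO ≈ 7.00 mg/L

Mixed DO = (18.0×8.40 + 2.19×2.59)/(18.0+2.19) = 156.9/20.19 = 7.770 mg/L.
Mixed L₀ = (18.0×2.06 + 2.19×125)/(20.19) = 310.8/20.19 = 15.40 mg/L.
Initial deficit D₀ = C_s − DO₀ = 9.90 − 7.770 = 2.130 mg/L.
t_c = (1/1.118) ln[(1.49/0.372)(1 − 2.130×1.118/(0.372×15.40))] = 0.8945 × ln(2.340) = 0.7603 d.
D_c = (0.372/1.49) × 15.40 × e^(−0.372×0.7603) = 0.2497 × 15.40 × 0.7536 = 2.897 mg/L.
Minimum DO = 9.90 − 2.897 = 7.003 mg/L.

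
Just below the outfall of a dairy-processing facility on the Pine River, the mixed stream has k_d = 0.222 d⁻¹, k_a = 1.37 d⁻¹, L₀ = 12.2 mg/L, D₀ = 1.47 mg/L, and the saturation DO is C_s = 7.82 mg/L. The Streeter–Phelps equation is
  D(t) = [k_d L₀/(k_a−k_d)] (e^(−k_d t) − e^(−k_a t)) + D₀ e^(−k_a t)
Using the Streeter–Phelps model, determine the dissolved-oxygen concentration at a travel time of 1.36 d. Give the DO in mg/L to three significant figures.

DO ≈ 6.21 mg/L

k_d L₀/(k_a−k_d) = 0.222×12.2/(1.37−0.222) = 2.708/1.148 = 2.359 mg/L.
e^(−k_d t) = e^(−0.222×1.360) = 0.7394; e^(−k_a t) = e^(−1.37×1.360) = 0.1552.
D = 2.359 × (0.7394 − 0.1552) + 1.47 × 0.1552 = 1.378 + 0.2281 = 1.606 mg/L.
DO = C_s − D = 7.82 − 1.606 = 6.214 mg/L.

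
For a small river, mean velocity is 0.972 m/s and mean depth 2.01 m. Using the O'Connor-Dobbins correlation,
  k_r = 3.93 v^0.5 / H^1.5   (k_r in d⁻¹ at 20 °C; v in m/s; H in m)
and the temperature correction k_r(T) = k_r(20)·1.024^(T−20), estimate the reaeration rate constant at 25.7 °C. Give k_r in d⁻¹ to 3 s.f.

k_r(20) = 3.93 × 0.972^0.5 / 2.01^1.5 = 3.93 × 0.9859 / 2.850 = 1.360 d⁻¹.
k_r(25.7) = 1.360 × 1.024^(25.7−20) = 1.360 × 1.145 = 1.556 d⁻¹.

k_r ≈ 1.56 d⁻¹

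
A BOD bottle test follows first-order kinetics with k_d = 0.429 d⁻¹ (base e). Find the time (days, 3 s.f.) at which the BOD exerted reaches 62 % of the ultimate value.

t ≈ 2.26 d

y/L₀ = 1 − e^(−k_d t) = 0.62 ⇒ e^(−k_d t) = 0.380
t = −ln(0.380) / 0.429 = 0.9676 / 0.429 = 2.255 d.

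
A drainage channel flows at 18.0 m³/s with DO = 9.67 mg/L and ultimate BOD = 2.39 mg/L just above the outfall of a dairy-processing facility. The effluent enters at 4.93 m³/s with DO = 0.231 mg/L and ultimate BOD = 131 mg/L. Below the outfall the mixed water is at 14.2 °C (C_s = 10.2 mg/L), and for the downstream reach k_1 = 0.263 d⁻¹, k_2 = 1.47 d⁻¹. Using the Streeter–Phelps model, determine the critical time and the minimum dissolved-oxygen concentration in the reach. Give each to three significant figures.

Mixed DO = (18.0×9.67 + 4.93×0.231)/(18.0+4.93) = 175.2/22.93 = 7.641 mg/L.
Mixed L₀ = (18.0×2.39 + 4.93×131)/(22.93) = 688.8/22.93 = 30.04 mg/L.
Initial deficit D₀ = C_s − DO₀ = 10.2 − 7.641 = 2.559 mg/L.
t_c = (1/1.207) ln[(1.47/0.263)(1 − 2.559×1.207/(0.263×30.04))] = 0.8285 × ln(3.404) = 1.015 d.
D_c = (0.263/1.47) × 30.04 × e^(−0.263×1.015) = 0.1789 × 30.04 × 0.7657 = 4.116 mg/L.
Minimum DO = 10.2 − 4.116 = 6.084 mg/L.

t_c ≈ 1.01 d; minimum DO ≈ 6.08 mg/L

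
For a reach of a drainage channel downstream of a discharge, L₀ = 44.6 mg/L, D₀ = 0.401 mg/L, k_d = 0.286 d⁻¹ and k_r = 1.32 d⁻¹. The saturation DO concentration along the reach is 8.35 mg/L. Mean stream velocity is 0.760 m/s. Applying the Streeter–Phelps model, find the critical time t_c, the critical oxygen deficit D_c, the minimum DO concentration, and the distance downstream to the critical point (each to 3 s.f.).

t_c ≈ 1.45 d; D_c ≈ 6.39 mg/L; min DO ≈ 1.96 mg/L; x_c ≈ 95.0 km

With k_r/k_d = 4.615 and 1 − D₀(k_r−k_d)/(k_d L₀) = 0.9675,
t_c = ln(4.615 × 0.9675) / (1.32 − 0.286) = ln(4.465) / 1.034 = 1.496/1.034 = 1.447 d.
L(t_c) = L₀ e^(−k_d t_c) = 44.6 × 0.6611 = 29.48 mg/L, and at the critical point k_r D_c = k_d L, so D_c = (0.286/1.32) × 29.48 = 6.388 mg/L.
Minimum DO = C_s − D_c = 8.35 − 6.388 = 1.962 mg/L.
x_c = v t_c = 0.760 m/s × 1.447 d × 86400 s/d = 95030 m ≈ 95.0 km.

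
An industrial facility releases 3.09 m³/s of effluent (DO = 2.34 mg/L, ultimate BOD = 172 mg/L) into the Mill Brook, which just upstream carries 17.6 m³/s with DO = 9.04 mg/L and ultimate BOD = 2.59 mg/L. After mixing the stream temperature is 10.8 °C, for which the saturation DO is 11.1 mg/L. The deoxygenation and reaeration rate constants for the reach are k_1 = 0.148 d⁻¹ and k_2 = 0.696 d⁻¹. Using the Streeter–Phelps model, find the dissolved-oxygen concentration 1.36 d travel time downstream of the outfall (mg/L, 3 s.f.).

DO ≈ 6.68 mg/L

Mixed DO = (17.6×9.04 + 3.09×2.34)/(17.6+3.09) = 166.3/20.69 = 8.039 mg/L.
Mixed L₀ = (17.6×2.59 + 3.09×172)/(20.69) = 577.1/20.69 = 27.89 mg/L.
Initial deficit D₀ = C_s − DO₀ = 11.1 − 8.039 = 3.061 mg/L.
D(1.36) = [0.148×27.89/(0.696−0.148)](e^(−0.148×1.36) − e^(−0.696×1.36)) + 3.061 e^(−0.696×1.36)
= 7.533 × (0.8177 − 0.3881) + 3.061 × 0.3881 = 4.424 mg/L.
DO = 11.1 − 4.424 = 6.676 mg/L.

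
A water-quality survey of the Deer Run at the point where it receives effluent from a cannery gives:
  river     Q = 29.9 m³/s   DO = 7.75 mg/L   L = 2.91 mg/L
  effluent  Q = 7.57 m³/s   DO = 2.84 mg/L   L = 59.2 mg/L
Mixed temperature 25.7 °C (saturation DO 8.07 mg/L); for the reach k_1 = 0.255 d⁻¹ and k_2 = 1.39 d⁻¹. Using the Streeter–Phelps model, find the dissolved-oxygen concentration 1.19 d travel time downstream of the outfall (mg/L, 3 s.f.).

DO ≈ 6.06 mg/L

Mixed DO = (29.9×7.75 + 7.57×2.84)/(29.9+7.57) = 253.2/37.47 = 6.758 mg/L.
Mixed L₀ = (29.9×2.91 + 7.57×59.2)/(37.47) = 535.2/37.47 = 14.28 mg/L.
Initial deficit D₀ = C_s − DO₀ = 8.07 − 6.758 = 1.312 mg/L.
D(1.19) = [0.255×14.28/(1.39−0.255)](e^(−0.255×1.19) − e^(−1.39×1.19)) + 1.312 e^(−1.39×1.19)
= 3.209 × (0.7383 − 0.1913) + 1.312 × 0.1913 = 2.006 mg/L.
DO = 8.07 − 2.006 = 6.064 mg/L.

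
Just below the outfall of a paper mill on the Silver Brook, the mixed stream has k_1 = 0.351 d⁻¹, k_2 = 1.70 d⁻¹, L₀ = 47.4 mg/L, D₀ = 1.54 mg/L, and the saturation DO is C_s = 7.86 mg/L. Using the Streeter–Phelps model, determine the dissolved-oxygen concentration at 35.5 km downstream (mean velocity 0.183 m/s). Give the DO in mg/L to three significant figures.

DO ≈ 2.49 mg/L

Travel time t = x/v = 35.5 km / (0.183 m/s) = 35500 m / 0.183 m/s = 194000 s = 2.245 d.
k_1 L₀/(k_2−k_1) = 0.351×47.4/(1.70−0.351) = 16.64/1.349 = 12.33 mg/L.
e^(−k_1 t) = e^(−0.351×2.245) = 0.4547; e^(−k_2 t) = e^(−1.70×2.245) = 0.02200.
D = 12.33 × (0.4547 − 0.02200) + 1.54 × 0.02200 = 5.337 + 0.03387 = 5.371 mg/L.
DO = C_s − D = 7.86 − 5.371 = 2.489 mg/L.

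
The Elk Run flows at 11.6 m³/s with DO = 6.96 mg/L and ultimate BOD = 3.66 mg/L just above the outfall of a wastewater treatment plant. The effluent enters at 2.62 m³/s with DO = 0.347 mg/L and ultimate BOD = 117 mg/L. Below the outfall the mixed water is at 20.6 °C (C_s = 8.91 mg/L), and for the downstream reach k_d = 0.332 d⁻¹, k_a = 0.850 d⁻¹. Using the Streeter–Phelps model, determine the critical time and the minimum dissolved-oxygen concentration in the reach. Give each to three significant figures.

t_c ≈ 1.38 d; minimum DO ≈ 2.85 mg/L

Mixed DO = (11.6×6.96 + 2.62×0.347)/(11.6+2.62) = 81.65/14.22 = 5.742 mg/L.
Mixed L₀ = (11.6×3.66 + 2.62×117)/(14.22) = 349.0/14.22 = 24.54 mg/L.
Initial deficit D₀ = C_s − DO₀ = 8.91 − 5.742 = 3.168 mg/L.
t_c = (1/0.5180) ln[(0.850/0.332)(1 − 3.168×0.5180/(0.332×24.54))] = 1.931 × ln(2.045) = 1.381 d.
D_c = (0.332/0.850) × 24.54 × e^(−0.332×1.381) = 0.3906 × 24.54 × 0.6323 = 6.061 mg/L.
Minimum DO = 8.91 − 6.061 = 2.849 mg/L.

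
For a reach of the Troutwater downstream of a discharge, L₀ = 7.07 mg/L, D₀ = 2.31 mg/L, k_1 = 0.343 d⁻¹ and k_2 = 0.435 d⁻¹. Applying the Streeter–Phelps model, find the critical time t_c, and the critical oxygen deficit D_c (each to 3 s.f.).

t_c ≈ 1.59 d; D_c ≈ 3.24 mg/L

t_c = [1/(k_2−k_1)] ln[(k_2/k_1)(1 − D₀(k_2−k_1)/(k_1 L₀))]
= [1/(0.435−0.343)] ln[(0.435/0.343)(1 − 2.31×0.09200/(0.343×7.07))]
= (1/0.09200) ln[1.268 × 0.9124] = 10.87 × ln(1.157) = 10.87 × 0.1459 = 1.586 d.
D_c = (k_1/k_2) L₀ e^(−k_1 t_c) = (0.343/0.435) × 7.07 × e^(−0.343×1.586) = 0.7885 × 7.07 × 0.5805 = 3.236 mg/L.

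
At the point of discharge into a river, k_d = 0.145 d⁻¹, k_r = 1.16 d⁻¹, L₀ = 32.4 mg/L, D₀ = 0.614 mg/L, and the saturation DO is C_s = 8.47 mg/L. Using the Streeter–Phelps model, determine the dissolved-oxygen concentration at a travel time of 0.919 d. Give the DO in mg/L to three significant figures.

DO ≈ 5.80 mg/L

k_d L₀/(k_r−k_d) = 0.145×32.4/(1.16−0.145) = 4.698/1.015 = 4.629 mg/L.
e^(−k_d t) = e^(−0.145×0.9190) = 0.8752; e^(−k_r t) = e^(−1.16×0.9190) = 0.3444.
D = 4.629 × (0.8752 − 0.3444) + 0.614 × 0.3444 = 2.457 + 0.2114 = 2.669 mg/L.
DO = C_s − D = 8.47 − 2.669 = 5.801 mg/L.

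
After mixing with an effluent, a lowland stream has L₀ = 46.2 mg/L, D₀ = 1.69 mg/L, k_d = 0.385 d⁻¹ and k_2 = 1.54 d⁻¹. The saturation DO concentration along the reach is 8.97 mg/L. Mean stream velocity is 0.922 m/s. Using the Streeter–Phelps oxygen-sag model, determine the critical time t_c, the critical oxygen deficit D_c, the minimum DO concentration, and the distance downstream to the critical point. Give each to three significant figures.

With k_2/k_d = 4.000 and 1 − D₀(k_2−k_d)/(k_d L₀) = 0.8903,
t_c = ln(4.000 × 0.8903) / (1.54 − 0.385) = ln(3.561) / 1.155 = 1.270/1.155 = 1.100 d.
D_c = (k_d/k_2) L₀ e^(−k_d t_c) = (0.385/1.54) × 46.2 × e^(−0.385×1.100) = 0.2500 × 46.2 × 0.6548 = 7.564 mg/L.
Minimum DO = C_s − D_c = 8.97 − 7.564 = 1.406 mg/L.
x_c = v t_c = 0.922 m/s × 1.100 d × 86400 s/d = 87600 m ≈ 87.6 km.

t_c ≈ 1.10 d; D_c ≈ 7.56 mg/L; min DO ≈ 1.41 mg/L; x_c ≈ 87.6 km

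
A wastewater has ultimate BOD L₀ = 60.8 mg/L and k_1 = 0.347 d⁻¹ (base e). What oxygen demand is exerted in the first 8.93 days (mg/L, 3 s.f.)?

y ≈ 58.1 mg/L

y_t = L₀(1 − e^(−k_1 t)) = 60.8 × (1 − e^(−0.347×8.93))
= 60.8 × (1 − 0.04511) = 60.8 × 0.9549 = 58.06 mg/L.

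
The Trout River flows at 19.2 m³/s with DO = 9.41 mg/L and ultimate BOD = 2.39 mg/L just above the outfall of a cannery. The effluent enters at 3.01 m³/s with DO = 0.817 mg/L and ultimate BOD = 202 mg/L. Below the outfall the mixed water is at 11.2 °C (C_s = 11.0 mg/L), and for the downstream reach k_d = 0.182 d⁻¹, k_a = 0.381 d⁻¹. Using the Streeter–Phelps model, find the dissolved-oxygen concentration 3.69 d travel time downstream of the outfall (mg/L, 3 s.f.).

Mixed DO = (19.2×9.41 + 3.01×0.817)/(19.2+3.01) = 183.1/22.21 = 8.245 mg/L.
Mixed L₀ = (19.2×2.39 + 3.01×202)/(22.21) = 653.9/22.21 = 29.44 mg/L.
Initial deficit D₀ = C_s − DO₀ = 11.0 − 8.245 = 2.755 mg/L.
D(3.69) = [0.182×29.44/(0.381−0.182)](e^(−0.182×3.69) − e^(−0.381×3.69)) + 2.755 e^(−0.381×3.69)
= 26.93 × (0.5109 − 0.2451) + 2.755 × 0.2451 = 7.831 mg/L.
DO = 11.0 − 7.831 = 3.169 mg/L.

DO ≈ 3.17 mg/L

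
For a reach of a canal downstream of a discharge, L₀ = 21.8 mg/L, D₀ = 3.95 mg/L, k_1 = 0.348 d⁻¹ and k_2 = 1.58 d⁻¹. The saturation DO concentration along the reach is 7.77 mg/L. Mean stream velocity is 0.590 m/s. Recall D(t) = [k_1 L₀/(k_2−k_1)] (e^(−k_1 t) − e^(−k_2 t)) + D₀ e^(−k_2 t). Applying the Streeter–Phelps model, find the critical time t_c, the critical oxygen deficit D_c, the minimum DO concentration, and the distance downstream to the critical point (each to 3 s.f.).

t_c ≈ 0.395 d; D_c ≈ 4.18 mg/L; min DO ≈ 3.59 mg/L; x_c ≈ 20.2 km

t_c = [1/(k_2−k_1)] ln[(k_2/k_1)(1 − D₀(k_2−k_1)/(k_1 L₀))]
= [1/(1.58−0.348)] ln[(1.58/0.348)(1 − 3.95×1.232/(0.348×21.8))]
= (1/1.232) ln[4.540 × 0.3585] = 0.8117 × ln(1.628) = 0.8117 × 0.4873 = 0.3955 d.
D_c = (k_1/k_2) L₀ e^(−k_1 t_c) = (0.348/1.58) × 21.8 × e^(−0.348×0.3955) = 0.2203 × 21.8 × 0.8714 = 4.184 mg/L.
Minimum DO = C_s − D_c = 7.77 − 4.184 = 3.586 mg/L.
x_c = v t_c = 0.590 m/s × 0.3955 d × 86400 s/d = 20160 m ≈ 20.2 km.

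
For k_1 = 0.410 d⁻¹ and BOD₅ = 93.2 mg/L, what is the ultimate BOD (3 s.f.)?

L₀ ≈ 107 mg/L

BOD₅ = L₀(1 − e^(−5k_1)) ⇒ L₀ = BOD₅ / (1 − e^(−5×0.410))
= 93.2 / (1 − 0.1287) = 93.2 / 0.8713 = 107.0 mg/L.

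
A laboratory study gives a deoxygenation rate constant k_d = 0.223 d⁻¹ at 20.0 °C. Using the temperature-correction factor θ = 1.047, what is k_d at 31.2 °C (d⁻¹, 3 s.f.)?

k_d(T₂) = k_d(T₁) · θ^(T₂−T₁) = 0.223 × 1.047^(31.2−20.0)
= 0.223 × 1.047^11.2 = 0.223 × 1.673 = 0.3730 d⁻¹.

k_d ≈ 0.373 d⁻¹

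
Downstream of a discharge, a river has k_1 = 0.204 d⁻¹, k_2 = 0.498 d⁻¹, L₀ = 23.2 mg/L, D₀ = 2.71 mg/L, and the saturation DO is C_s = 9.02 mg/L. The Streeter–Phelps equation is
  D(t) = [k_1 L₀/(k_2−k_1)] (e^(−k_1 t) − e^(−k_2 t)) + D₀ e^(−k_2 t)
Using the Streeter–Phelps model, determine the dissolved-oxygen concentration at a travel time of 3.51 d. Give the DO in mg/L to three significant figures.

DO ≈ 3.48 mg/L

k_1 L₀/(k_2−k_1) = 0.204×23.2/(0.498−0.204) = 4.733/0.2940 = 16.10 mg/L.
e^(−k_1 t) = e^(−0.204×3.510) = 0.4887; e^(−k_2 t) = e^(−0.498×3.510) = 0.1741.
D = 16.10 × (0.4887 − 0.1741) + 2.71 × 0.1741 = 5.064 + 0.4719 = 5.536 mg/L.
DO = C_s − D = 9.02 − 5.536 = 3.484 mg/L.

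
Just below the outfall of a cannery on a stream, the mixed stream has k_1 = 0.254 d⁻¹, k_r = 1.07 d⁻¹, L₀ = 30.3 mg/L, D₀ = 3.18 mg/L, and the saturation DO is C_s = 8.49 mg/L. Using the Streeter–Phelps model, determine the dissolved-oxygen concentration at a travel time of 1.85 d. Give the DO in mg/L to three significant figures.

k_1 L₀/(k_r−k_1) = 0.254×30.3/(1.07−0.254) = 7.696/0.8160 = 9.432 mg/L.
e^(−k_1 t) = e^(−0.254×1.850) = 0.6251; e^(−k_r t) = e^(−1.07×1.850) = 0.1381.
D = 9.432 × (0.6251 − 0.1381) + 3.18 × 0.1381 = 4.593 + 0.4393 = 5.032 mg/L.
DO = C_s − D = 8.49 − 5.032 = 3.458 mg/L.

DO ≈ 3.46 mg/L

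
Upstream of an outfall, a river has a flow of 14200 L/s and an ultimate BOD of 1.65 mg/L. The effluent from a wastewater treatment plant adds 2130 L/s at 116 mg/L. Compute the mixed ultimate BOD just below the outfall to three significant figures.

16.6 mg/L

Flow-weighted mixing: C = (Q_r C_r + Q_w C_w)/(Q_r + Q_w)
= (14200×1.65 + 2130×116)/(14200 + 2130) = 270500/16330 = 16.57 mg/L.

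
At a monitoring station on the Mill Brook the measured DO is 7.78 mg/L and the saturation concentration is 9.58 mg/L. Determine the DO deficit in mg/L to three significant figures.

D ≈ 1.80 mg/L

D = C_s − C = 9.58 − 7.78 = 1.80 mg/L.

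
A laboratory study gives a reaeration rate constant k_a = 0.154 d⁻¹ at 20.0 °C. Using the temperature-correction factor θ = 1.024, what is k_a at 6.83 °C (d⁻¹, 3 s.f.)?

k_a(T₂) = k_a(T₁) · θ^(T₂−T₁) = 0.154 × 1.024^(6.83−20.0)
= 0.154 × 1.024^-13.2 = 0.154 × 0.7317 = 0.1127 d⁻¹.

k_a ≈ 0.113 d⁻¹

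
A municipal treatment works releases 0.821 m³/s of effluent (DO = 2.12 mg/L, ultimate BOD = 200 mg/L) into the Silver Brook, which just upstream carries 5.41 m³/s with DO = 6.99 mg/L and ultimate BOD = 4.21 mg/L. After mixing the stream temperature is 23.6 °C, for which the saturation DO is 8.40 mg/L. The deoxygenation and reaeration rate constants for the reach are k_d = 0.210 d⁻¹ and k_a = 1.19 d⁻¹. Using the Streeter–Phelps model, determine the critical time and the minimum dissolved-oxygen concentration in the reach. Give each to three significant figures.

t_c ≈ 1.38 d; minimum DO ≈ 4.44 mg/L

Mixed DO = (5.41×6.99 + 0.821×2.12)/(5.41+0.821) = 39.56/6.231 = 6.348 mg/L.
Mixed L₀ = (5.41×4.21 + 0.821×200)/(6.231) = 187.0/6.231 = 30.01 mg/L.
Initial deficit D₀ = C_s − DO₀ = 8.40 − 6.348 = 2.052 mg/L.
t_c = (1/0.9800) ln[(1.19/0.210)(1 − 2.052×0.9800/(0.210×30.01))] = 1.020 × ln(3.859) = 1.378 d.
D_c = (0.210/1.19) × 30.01 × e^(−0.210×1.378) = 0.1765 × 30.01 × 0.7487 = 3.965 mg/L.
Minimum DO = 8.40 − 3.965 = 4.435 mg/L.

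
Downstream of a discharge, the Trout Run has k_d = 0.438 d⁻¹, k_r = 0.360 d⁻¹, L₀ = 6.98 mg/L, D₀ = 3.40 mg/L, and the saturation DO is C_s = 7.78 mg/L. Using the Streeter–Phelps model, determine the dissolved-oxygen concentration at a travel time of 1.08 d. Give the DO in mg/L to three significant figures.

k_d L₀/(k_r−k_d) = 0.438×6.98/(0.360−0.438) = 3.057/-0.07800 = -39.20 mg/L.
e^(−k_d t) = e^(−0.438×1.080) = 0.6231; e^(−k_r t) = e^(−0.360×1.080) = 0.6779.
D = -39.20 × (0.6231 − 0.6779) + 3.40 × 0.6779 = 2.147 + 2.305 = 4.451 mg/L.
DO = C_s − D = 7.78 − 4.451 = 3.329 mg/L.

DO ≈ 3.33 mg/L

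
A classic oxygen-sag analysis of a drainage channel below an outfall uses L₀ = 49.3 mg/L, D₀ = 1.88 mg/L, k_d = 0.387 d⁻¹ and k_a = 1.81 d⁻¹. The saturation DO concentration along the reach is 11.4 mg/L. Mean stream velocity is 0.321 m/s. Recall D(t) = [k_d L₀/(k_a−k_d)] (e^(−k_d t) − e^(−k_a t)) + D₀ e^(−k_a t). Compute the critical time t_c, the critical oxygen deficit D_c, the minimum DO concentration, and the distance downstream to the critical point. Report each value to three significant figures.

t_c ≈ 0.978 d; D_c ≈ 7.22 mg/L; min DO ≈ 4.18 mg/L; x_c ≈ 27.1 km

With k_a/k_d = 4.677 and 1 − D₀(k_a−k_d)/(k_d L₀) = 0.8598,
t_c = ln(4.677 × 0.8598) / (1.81 − 0.387) = ln(4.021) / 1.423 = 1.392/1.423 = 0.9779 d.
L(t_c) = L₀ e^(−k_d t_c) = 49.3 × 0.6849 = 33.77 mg/L, and at the critical point k_a D_c = k_d L, so D_c = (0.387/1.81) × 33.77 = 7.220 mg/L.
Minimum DO = C_s − D_c = 11.4 − 7.220 = 4.180 mg/L.
x_c = v t_c = 0.321 m/s × 0.9779 d × 86400 s/d = 27120 m ≈ 27.1 km.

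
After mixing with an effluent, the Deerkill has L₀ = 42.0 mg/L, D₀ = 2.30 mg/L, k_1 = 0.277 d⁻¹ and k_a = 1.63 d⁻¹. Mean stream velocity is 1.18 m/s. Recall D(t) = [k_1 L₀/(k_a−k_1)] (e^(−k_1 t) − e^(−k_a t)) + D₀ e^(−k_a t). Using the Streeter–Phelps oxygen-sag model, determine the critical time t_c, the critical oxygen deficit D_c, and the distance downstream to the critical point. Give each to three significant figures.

t_c = [1/(k_a−k_1)] ln[(k_a/k_1)(1 − D₀(k_a−k_1)/(k_1 L₀))]
= [1/(1.63−0.277)] ln[(1.63/0.277)(1 − 2.30×1.353/(0.277×42.0))]
= (1/1.353) ln[5.884 × 0.7325] = 0.7391 × ln(4.310) = 0.7391 × 1.461 = 1.080 d.
L(t_c) = L₀ e^(−k_1 t_c) = 42.0 × 0.7415 = 31.14 mg/L, and at the critical point k_a D_c = k_1 L, so D_c = (0.277/1.63) × 31.14 = 5.292 mg/L.
x_c = v t_c = 1.18 m/s × 1.080 d × 86400 s/d = 110100 m ≈ 110 km.

t_c ≈ 1.08 d; D_c ≈ 5.29 mg/L; x_c ≈ 110 km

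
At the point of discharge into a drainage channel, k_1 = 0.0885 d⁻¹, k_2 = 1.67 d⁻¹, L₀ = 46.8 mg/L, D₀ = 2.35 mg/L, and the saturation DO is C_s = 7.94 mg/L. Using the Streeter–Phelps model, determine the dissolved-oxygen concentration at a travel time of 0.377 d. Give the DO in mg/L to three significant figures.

k_1 L₀/(k_2−k_1) = 0.0885×46.8/(1.67−0.0885) = 4.142/1.581 = 2.619 mg/L.
e^(−k_1 t) = e^(−0.0885×0.3770) = 0.9672; e^(−k_2 t) = e^(−1.67×0.3770) = 0.5328.
D = 2.619 × (0.9672 − 0.5328) + 2.35 × 0.5328 = 1.138 + 1.252 = 2.390 mg/L.
DO = C_s − D = 7.94 − 2.390 = 5.550 mg/L.

DO ≈ 5.55 mg/L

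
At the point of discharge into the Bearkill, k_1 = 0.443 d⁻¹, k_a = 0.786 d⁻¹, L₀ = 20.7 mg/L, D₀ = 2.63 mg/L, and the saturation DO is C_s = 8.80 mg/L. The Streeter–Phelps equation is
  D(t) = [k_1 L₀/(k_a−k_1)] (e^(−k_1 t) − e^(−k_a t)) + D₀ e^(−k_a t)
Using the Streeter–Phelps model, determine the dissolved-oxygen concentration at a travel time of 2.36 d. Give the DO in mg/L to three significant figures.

k_1 L₀/(k_a−k_1) = 0.443×20.7/(0.786−0.443) = 9.170/0.3430 = 26.73 mg/L.
e^(−k_1 t) = e^(−0.443×2.360) = 0.3515; e^(−k_a t) = e^(−0.786×2.360) = 0.1565.
D = 26.73 × (0.3515 − 0.1565) + 2.63 × 0.1565 = 5.215 + 0.4115 = 5.627 mg/L.
DO = C_s − D = 8.80 − 5.627 = 3.173 mg/L.

DO ≈ 3.17 mg/L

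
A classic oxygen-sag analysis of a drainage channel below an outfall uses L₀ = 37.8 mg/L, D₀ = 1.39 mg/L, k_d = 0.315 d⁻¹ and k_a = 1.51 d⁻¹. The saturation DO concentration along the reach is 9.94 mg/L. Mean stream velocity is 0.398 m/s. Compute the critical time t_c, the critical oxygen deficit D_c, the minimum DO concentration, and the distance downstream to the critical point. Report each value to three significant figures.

t_c ≈ 1.19 d; D_c ≈ 5.43 mg/L; min DO ≈ 4.51 mg/L; x_c ≈ 40.8 km

With k_a/k_d = 4.794 and 1 − D₀(k_a−k_d)/(k_d L₀) = 0.8605,
t_c = ln(4.794 × 0.8605) / (1.51 − 0.315) = ln(4.125) / 1.195 = 1.417/1.195 = 1.186 d.
D_c = (k_d/k_a) L₀ e^(−k_d t_c) = (0.315/1.51) × 37.8 × e^(−0.315×1.186) = 0.2086 × 37.8 × 0.6883 = 5.428 mg/L.
Minimum DO = C_s − D_c = 9.94 − 5.428 = 4.512 mg/L.
x_c = v t_c = 0.398 m/s × 1.186 d × 86400 s/d = 40780 m ≈ 40.8 km.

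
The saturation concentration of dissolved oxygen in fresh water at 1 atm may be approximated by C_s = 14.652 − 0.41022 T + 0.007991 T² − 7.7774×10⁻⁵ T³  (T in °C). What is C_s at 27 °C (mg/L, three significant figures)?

C_s ≈ 7.87 mg/L

C_s = 14.652 − 0.41022×27 + 0.007991×27² − 7.7774×10⁻⁵×27³ = 7.871 mg/L.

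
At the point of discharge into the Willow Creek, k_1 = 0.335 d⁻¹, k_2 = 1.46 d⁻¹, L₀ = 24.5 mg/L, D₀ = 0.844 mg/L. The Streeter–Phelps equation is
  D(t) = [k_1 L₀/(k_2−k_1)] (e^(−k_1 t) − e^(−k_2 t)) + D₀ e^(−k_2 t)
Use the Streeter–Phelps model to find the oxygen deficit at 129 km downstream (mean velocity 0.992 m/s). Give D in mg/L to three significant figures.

Travel time t = x/v = 129 km / (0.992 m/s) = 129000 m / 0.992 m/s = 130000 s = 1.505 d.
k_1 L₀/(k_2−k_1) = 0.335×24.5/(1.46−0.335) = 8.208/1.125 = 7.296 mg/L.
e^(−k_1 t) = e^(−0.335×1.505) = 0.6040; e^(−k_2 t) = e^(−1.46×1.505) = 0.1111.
D = 7.296 × (0.6040 − 0.1111) + 0.844 × 0.1111 = 3.596 + 0.09376 = 3.690 mg/L.

D ≈ 3.69 mg/L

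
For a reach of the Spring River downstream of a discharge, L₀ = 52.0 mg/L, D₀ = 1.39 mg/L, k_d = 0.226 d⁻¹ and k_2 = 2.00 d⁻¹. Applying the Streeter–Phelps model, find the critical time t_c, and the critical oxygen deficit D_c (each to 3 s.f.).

t_c ≈ 1.10 d; D_c ≈ 4.59 mg/L

At the critical point dD/dt = 0, so k_d L₀ e^(−k_d t) = k_2 D. Substituting D(t) from the Streeter–Phelps equation and solving for t gives
t_c = ln[(k_2/k_d)(1 − D₀(k_2−k_d)/(k_d L₀))] / (k_2−k_d).
Here k_2−k_d = 1.774 d⁻¹ and 1 − D₀(k_2−k_d)/(k_d L₀) = 1 − 1.39×1.774/(0.226×52.0) = 0.7902, so
t_c = ln(8.850 × 0.7902) / 1.774 = 1.945 / 1.774 = 1.096 d.
L(t_c) = L₀ e^(−k_d t_c) = 52.0 × 0.7805 = 40.59 mg/L, and at the critical point k_2 D_c = k_d L, so D_c = (0.226/2.00) × 40.59 = 4.586 mg/L.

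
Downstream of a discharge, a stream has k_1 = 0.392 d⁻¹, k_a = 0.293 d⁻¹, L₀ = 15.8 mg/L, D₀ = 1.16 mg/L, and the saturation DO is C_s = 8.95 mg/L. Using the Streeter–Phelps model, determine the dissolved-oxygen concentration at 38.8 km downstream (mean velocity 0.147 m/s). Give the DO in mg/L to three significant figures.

Travel time t = x/v = 38.8 km / (0.147 m/s) = 38800 m / 0.147 m/s = 263900 s = 3.055 d.
k_1 L₀/(k_a−k_1) = 0.392×15.8/(0.293−0.392) = 6.194/-0.09900 = -62.56 mg/L.
e^(−k_1 t) = e^(−0.392×3.055) = 0.3019; e^(−k_a t) = e^(−0.293×3.055) = 0.4086.
D = -62.56 × (0.3019 − 0.4086) + 1.16 × 0.4086 = 6.671 + 0.4739 = 7.145 mg/L.
DO = C_s − D = 8.95 − 7.145 = 1.805 mg/L.

DO ≈ 1.81 mg/L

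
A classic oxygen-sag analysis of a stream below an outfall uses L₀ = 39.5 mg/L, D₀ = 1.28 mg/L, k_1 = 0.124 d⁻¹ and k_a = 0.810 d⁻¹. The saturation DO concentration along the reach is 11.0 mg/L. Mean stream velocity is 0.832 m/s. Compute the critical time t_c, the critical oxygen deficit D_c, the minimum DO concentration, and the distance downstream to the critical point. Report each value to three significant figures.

t_c ≈ 2.45 d; D_c ≈ 4.46 mg/L; min DO ≈ 6.54 mg/L; x_c ≈ 176 km

At the critical point dD/dt = 0, so k_1 L₀ e^(−k_1 t) = k_a D. Substituting D(t) from the Streeter–Phelps equation and solving for t gives
t_c = ln[(k_a/k_1)(1 − D₀(k_a−k_1)/(k_1 L₀))] / (k_a−k_1).
Here k_a−k_1 = 0.6860 d⁻¹ and 1 − D₀(k_a−k_1)/(k_1 L₀) = 1 − 1.28×0.6860/(0.124×39.5) = 0.8207, so
t_c = ln(6.532 × 0.8207) / 0.6860 = 1.679 / 0.6860 = 2.448 d.
L(t_c) = L₀ e^(−k_1 t_c) = 39.5 × 0.7382 = 29.16 mg/L, and at the critical point k_a D_c = k_1 L, so D_c = (0.124/0.810) × 29.16 = 4.464 mg/L.
Minimum DO = C_s − D_c = 11.0 − 4.464 = 6.536 mg/L.
x_c = v t_c = 0.832 m/s × 2.448 d × 86400 s/d = 176000 m ≈ 176 km.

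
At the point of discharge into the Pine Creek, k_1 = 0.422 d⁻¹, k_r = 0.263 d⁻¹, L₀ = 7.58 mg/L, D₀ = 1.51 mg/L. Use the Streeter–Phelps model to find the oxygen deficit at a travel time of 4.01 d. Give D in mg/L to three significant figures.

D ≈ 3.83 mg/L

k_1 L₀/(k_r−k_1) = 0.422×7.58/(0.263−0.422) = 3.199/-0.1590 = -20.12 mg/L.
e^(−k_1 t) = e^(−0.422×4.010) = 0.1841; e^(−k_r t) = e^(−0.263×4.010) = 0.3483.
D = -20.12 × (0.1841 − 0.3483) + 1.51 × 0.3483 = 3.304 + 0.5260 = 3.830 mg/L.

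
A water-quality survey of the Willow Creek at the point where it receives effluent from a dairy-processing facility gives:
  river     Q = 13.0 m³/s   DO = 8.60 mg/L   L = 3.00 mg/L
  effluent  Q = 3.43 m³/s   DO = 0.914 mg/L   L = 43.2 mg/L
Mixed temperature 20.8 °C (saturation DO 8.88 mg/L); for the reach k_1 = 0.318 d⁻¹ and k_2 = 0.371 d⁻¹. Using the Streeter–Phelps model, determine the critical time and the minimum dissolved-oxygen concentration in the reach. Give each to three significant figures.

Mixed DO = (13.0×8.60 + 3.43×0.914)/(13.0+3.43) = 114.9/16.43 = 6.995 mg/L.
Mixed L₀ = (13.0×3.00 + 3.43×43.2)/(16.43) = 187.2/16.43 = 11.39 mg/L.
Initial deficit D₀ = C_s − DO₀ = 8.88 − 6.995 = 1.885 mg/L.
t_c = (1/0.05300) ln[(0.371/0.318)(1 − 1.885×0.05300/(0.318×11.39))] = 18.87 × ln(1.135) = 2.381 d.
D_c = (0.318/0.371) × 11.39 × e^(−0.318×2.381) = 0.8571 × 11.39 × 0.4690 = 4.580 mg/L.
Minimum DO = 8.88 − 4.580 = 4.300 mg/L.

t_c ≈ 2.38 d; minimum DO ≈ 4.30 mg/L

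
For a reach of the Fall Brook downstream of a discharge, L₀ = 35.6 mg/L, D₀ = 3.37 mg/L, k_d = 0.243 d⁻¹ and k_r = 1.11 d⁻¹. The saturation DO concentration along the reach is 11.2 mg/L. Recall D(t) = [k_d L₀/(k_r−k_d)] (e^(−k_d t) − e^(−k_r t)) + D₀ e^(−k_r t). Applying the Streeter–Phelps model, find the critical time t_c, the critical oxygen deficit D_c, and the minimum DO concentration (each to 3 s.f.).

t_c ≈ 1.28 d; D_c ≈ 5.71 mg/L; min DO ≈ 5.49 mg/L

t_c = [1/(k_r−k_d)] ln[(k_r/k_d)(1 − D₀(k_r−k_d)/(k_d L₀))]
= [1/(1.11−0.243)] ln[(1.11/0.243)(1 − 3.37×0.8670/(0.243×35.6))]
= (1/0.8670) ln[4.568 × 0.6623] = 1.153 × ln(3.025) = 1.153 × 1.107 = 1.277 d.
L(t_c) = L₀ e^(−k_d t_c) = 35.6 × 0.7333 = 26.10 mg/L, and at the critical point k_r D_c = k_d L, so D_c = (0.243/1.11) × 26.10 = 5.715 mg/L.
Minimum DO = C_s − D_c = 11.2 − 5.715 = 5.485 mg/L.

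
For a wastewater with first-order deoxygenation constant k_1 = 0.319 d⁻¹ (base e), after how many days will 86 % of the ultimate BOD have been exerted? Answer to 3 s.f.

t ≈ 6.16 d

y/L₀ = 1 − e^(−k_1 t) = 0.86 ⇒ e^(−k_1 t) = 0.140
t = −ln(0.140) / 0.319 = 1.966 / 0.319 = 6.163 d.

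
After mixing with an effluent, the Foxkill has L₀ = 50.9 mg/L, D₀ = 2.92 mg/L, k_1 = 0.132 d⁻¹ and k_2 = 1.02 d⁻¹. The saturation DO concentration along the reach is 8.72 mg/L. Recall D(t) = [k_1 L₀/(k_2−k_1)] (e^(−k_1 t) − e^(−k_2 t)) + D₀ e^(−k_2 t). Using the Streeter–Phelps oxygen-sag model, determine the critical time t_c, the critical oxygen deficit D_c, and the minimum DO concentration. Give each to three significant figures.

t_c ≈ 1.75 d; D_c ≈ 5.23 mg/L; min DO ≈ 3.49 mg/L

t_c = [1/(k_2−k_1)] ln[(k_2/k_1)(1 − D₀(k_2−k_1)/(k_1 L₀))]
= [1/(1.02−0.132)] ln[(1.02/0.132)(1 − 2.92×0.8880/(0.132×50.9))]
= (1/0.8880) ln[7.727 × 0.6141] = 1.126 × ln(4.745) = 1.126 × 1.557 = 1.754 d.
L(t_c) = L₀ e^(−k_1 t_c) = 50.9 × 0.7934 = 40.38 mg/L, and at the critical point k_2 D_c = k_1 L, so D_c = (0.132/1.02) × 40.38 = 5.226 mg/L.
Minimum DO = C_s − D_c = 8.72 − 5.226 = 3.494 mg/L.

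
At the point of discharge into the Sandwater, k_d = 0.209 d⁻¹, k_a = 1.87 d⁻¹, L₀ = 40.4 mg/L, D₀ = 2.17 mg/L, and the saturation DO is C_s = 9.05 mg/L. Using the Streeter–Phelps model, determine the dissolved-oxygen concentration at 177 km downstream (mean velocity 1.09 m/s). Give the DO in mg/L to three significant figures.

DO ≈ 5.70 mg/L

Travel time t = x/v = 177 km / (1.09 m/s) = 177000 m / 1.09 m/s = 162400 s = 1.879 d.
k_d L₀/(k_a−k_d) = 0.209×40.4/(1.87−0.209) = 8.444/1.661 = 5.083 mg/L.
e^(−k_d t) = e^(−0.209×1.879) = 0.6752; e^(−k_a t) = e^(−1.87×1.879) = 0.02976.
D = 5.083 × (0.6752 − 0.02976) + 2.17 × 0.02976 = 3.281 + 0.06458 = 3.345 mg/L.
DO = C_s − D = 9.05 − 3.345 = 5.705 mg/L.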